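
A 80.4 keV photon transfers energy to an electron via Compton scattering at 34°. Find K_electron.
2.1060 keV

By energy conservation: K_e = E_initial - E_final

First find the scattered photon energy:
Initial wavelength: λ = hc/E = 15.4209 pm
Compton shift: Δλ = λ_C(1 - cos(34°)) = 0.4148 pm
Final wavelength: λ' = 15.4209 + 0.4148 = 15.8357 pm
Final photon energy: E' = hc/λ' = 78.2940 keV

Electron kinetic energy:
K_e = E - E' = 80.4000 - 78.2940 = 2.1060 keV

(Intermediate values are shown rounded; full precision is carried through to the final answer.)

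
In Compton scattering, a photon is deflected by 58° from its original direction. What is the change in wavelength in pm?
1.1406 pm

Using the Compton scattering formula:
Δλ = λ_C(1 - cos θ)

where λ_C = h/(m_e·c) ≈ 2.4263 pm is the Compton wavelength of an electron.

For θ = 58°:
cos(58°) = 0.5299
1 - cos(58°) = 0.4701

Δλ = 2.4263 × 0.4701
Δλ = 1.1406 pm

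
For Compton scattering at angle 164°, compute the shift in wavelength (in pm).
4.7586 pm

Using the Compton scattering formula:
Δλ = λ_C(1 - cos θ)

where λ_C = h/(m_e·c) ≈ 2.4263 pm is the Compton wavelength of an electron.

For θ = 164°:
cos(164°) = -0.9613
1 - cos(164°) = 1.9613

Δλ = 2.4263 × 1.9613
Δλ = 4.7586 pm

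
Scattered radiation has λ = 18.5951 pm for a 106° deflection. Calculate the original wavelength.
15.5000 pm

From λ' = λ + Δλ, we have λ = λ' - Δλ

First calculate the Compton shift:
Δλ = λ_C(1 - cos θ)
Δλ = 2.4263 × (1 - cos(106°))
Δλ = 2.4263 × 1.2756
Δλ = 3.0951 pm

Initial wavelength:
λ = λ' - Δλ
λ = 18.5951 - 3.0951
λ = 15.5000 pm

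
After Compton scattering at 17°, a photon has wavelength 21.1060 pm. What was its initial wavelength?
21.0000 pm

From λ' = λ + Δλ, we have λ = λ' - Δλ

First calculate the Compton shift:
Δλ = λ_C(1 - cos θ)
Δλ = 2.4263 × (1 - cos(17°))
Δλ = 2.4263 × 0.0437
Δλ = 0.1060 pm

Initial wavelength:
λ = λ' - Δλ
λ = 21.1060 - 0.1060
λ = 21.0000 pm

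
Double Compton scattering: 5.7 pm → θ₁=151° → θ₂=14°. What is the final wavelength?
10.3205 pm

Apply Compton shift twice:

First scattering at θ₁ = 151°:
Δλ₁ = λ_C(1 - cos(151°))
Δλ₁ = 2.4263 × 1.8746
Δλ₁ = 4.5484 pm

After first scattering:
λ₁ = 5.7 + 4.5484 = 10.2484 pm

Second scattering at θ₂ = 14°:
Δλ₂ = λ_C(1 - cos(14°))
Δλ₂ = 2.4263 × 0.0297
Δλ₂ = 0.0721 pm

Final wavelength:
λ₂ = 10.2484 + 0.0721 = 10.3205 pm

Total shift: Δλ_total = 4.5484 + 0.0721 = 4.6205 pm

(Intermediate values are shown rounded; full precision is carried through to the final answer.)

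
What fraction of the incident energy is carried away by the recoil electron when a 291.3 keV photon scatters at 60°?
0.2218 (or 22.18%)

Calculate initial and final photon energies:

Initial: E₀ = 291.3 keV → λ₀ = 4.2562 pm
Compton shift: Δλ = 1.2132 pm
Final wavelength: λ' = 5.4694 pm
Final energy: E' = 226.6873 keV

Fractional energy loss:
(E₀ - E')/E₀ = (291.3000 - 226.6873)/291.3000
= 64.6127/291.3000
= 0.2218
= 22.18%

(Intermediate values are shown rounded; full precision is carried through to the final answer.)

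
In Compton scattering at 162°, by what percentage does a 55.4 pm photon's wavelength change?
8.5449%

Calculate the Compton shift:
Δλ = λ_C(1 - cos(162°))
Δλ = 2.4263 × (1 - cos(162°))
Δλ = 2.4263 × 1.9511
Δλ = 4.7339 pm

Percentage change:
(Δλ/λ₀) × 100 = (4.7339/55.4) × 100
= 8.5449%

(Intermediate values are shown rounded; full precision is carried through to the final answer.)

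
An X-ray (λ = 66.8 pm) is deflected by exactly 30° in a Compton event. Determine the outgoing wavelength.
67.1251 pm

Using the Compton formula: λ' = λ + λ_C(1 − cos θ)

For θ = 30°, cos θ = √3/2 (exact) ≈ 0.8660, so:
1 − cos 30° = 1 − (√3/2) ≈ 0.1340

Δλ = λ_C × 0.1340 = 2.4263 × 0.1340 = 0.3251 pm

λ' = 66.8 + 0.3251 = 67.1251 pm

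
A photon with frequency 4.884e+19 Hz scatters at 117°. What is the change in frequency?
1.783e+19 Hz (decrease)

Convert frequency to wavelength (c = 299792458 m/s):
λ₀ = c/f₀ = 299792458/4.884e+19 = 6.1382567e-12 m = 6.1383 pm

Calculate Compton shift:
Δλ = λ_C(1 - cos(117°)) = 3.5278 pm

Final wavelength:
λ' = λ₀ + Δλ = 6.1383 + 3.5278 = 9.6661 pm

Final frequency:
f' = c/λ' = 299792458/9.6660887e-12 = 3.1014867e+19 Hz

Frequency shift (decrease):
Δf = f₀ - f' = 4.884e+19 - 3.1014867e+19 = 1.783e+19 Hz

(Intermediate values are shown rounded; full precision is carried through to the final answer.)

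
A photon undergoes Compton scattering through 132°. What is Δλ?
4.0498 pm

Using the Compton scattering formula:
Δλ = λ_C(1 - cos θ)

where λ_C = h/(m_e·c) ≈ 2.4263 pm is the Compton wavelength of an electron.

For θ = 132°:
cos(132°) = -0.6691
1 - cos(132°) = 1.6691

Δλ = 2.4263 × 1.6691
Δλ = 4.0498 pm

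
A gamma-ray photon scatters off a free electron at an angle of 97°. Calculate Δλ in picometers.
2.7220 pm

Using the Compton scattering formula:
Δλ = λ_C(1 - cos θ)

where λ_C = h/(m_e·c) ≈ 2.4263 pm is the Compton wavelength of an electron.

For θ = 97°:
cos(97°) = -0.1219
1 - cos(97°) = 1.1219

Δλ = 2.4263 × 1.1219
Δλ = 2.7220 pm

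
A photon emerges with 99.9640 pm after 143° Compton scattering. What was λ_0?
95.6000 pm

From λ' = λ + Δλ, we have λ = λ' - Δλ

First calculate the Compton shift:
Δλ = λ_C(1 - cos θ)
Δλ = 2.4263 × (1 - cos(143°))
Δλ = 2.4263 × 1.7986
Δλ = 4.3640 pm

Initial wavelength:
λ = λ' - Δλ
λ = 99.9640 - 4.3640
λ = 95.6000 pm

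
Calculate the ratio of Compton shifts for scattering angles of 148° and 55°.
148° produces the larger shift by a factor of 4.334

Calculate both shifts using Δλ = λ_C(1 - cos θ):

For θ₁ = 55°:
Δλ₁ = 2.4263 × (1 - cos(55°))
Δλ₁ = 2.4263 × 0.4264
Δλ₁ = 1.0346 pm

For θ₂ = 148°:
Δλ₂ = 2.4263 × (1 - cos(148°))
Δλ₂ = 2.4263 × 1.8480
Δλ₂ = 4.4839 pm

The 148° angle produces the larger shift.
Ratio: 4.4839/1.0346 = 4.334

(Intermediate values are shown rounded; full precision is carried through to the final answer.)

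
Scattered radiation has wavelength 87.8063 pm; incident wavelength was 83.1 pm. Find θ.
160.00°

First find the wavelength shift:
Δλ = λ' - λ = 87.8063 - 83.1 = 4.7063 pm

Using Δλ = λ_C(1 - cos θ), with λ_C = h/(m_e·c) ≈ 2.42631024 pm:
cos θ = 1 - Δλ/λ_C
cos θ = 1 - 4.7063/2.42631024
cos θ = -0.939694

θ = arccos(-0.939694)
θ = 160.00°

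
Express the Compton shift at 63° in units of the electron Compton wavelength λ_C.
0.5460 λ_C

The Compton shift formula is:
Δλ = λ_C(1 - cos θ)

Dividing both sides by λ_C:
Δλ/λ_C = 1 - cos θ

For θ = 63°:
Δλ/λ_C = 1 - cos(63°)
Δλ/λ_C = 1 - 0.4540
Δλ/λ_C = 0.5460

This means the shift is 0.5460 × λ_C = 1.3248 pm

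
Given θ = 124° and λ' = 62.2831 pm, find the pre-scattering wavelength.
58.5000 pm

From λ' = λ + Δλ, we have λ = λ' - Δλ

First calculate the Compton shift:
Δλ = λ_C(1 - cos θ)
Δλ = 2.4263 × (1 - cos(124°))
Δλ = 2.4263 × 1.5592
Δλ = 3.7831 pm

Initial wavelength:
λ = λ' - Δλ
λ = 62.2831 - 3.7831
λ = 58.5000 pm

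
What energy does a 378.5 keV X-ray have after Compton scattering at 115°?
184.2977 keV

First convert energy to wavelength:
λ = hc/E, with hc ≈ 1239.842 keV·pm (i.e. 1239.842 eV·nm)

For E = 378.5 keV = 378500 eV:
λ = 1239.842 keV·pm / 378.5 keV
λ = 3.2757 pm

Calculate the Compton shift:
Δλ = λ_C(1 - cos(115°)) = 2.4263 × 1.4226
Δλ = 3.4517 pm

Final wavelength:
λ' = 3.2757 + 3.4517 = 6.7274 pm

Final energy:
E' = hc/λ' = 1239.842 / 6.7274 = 184.2977 keV

(Intermediate values are shown rounded; full precision is carried through to the final answer.)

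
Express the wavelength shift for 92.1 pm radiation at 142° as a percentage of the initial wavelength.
4.7104%

Calculate the Compton shift:
Δλ = λ_C(1 - cos(142°))
Δλ = 2.4263 × (1 - cos(142°))
Δλ = 2.4263 × 1.7880
Δλ = 4.3383 pm

Percentage change:
(Δλ/λ₀) × 100 = (4.3383/92.1) × 100
= 4.7104%

(Intermediate values are shown rounded; full precision is carried through to the final answer.)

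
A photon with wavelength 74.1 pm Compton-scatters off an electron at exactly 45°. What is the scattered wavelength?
74.8106 pm

Using the Compton formula: λ' = λ + λ_C(1 − cos θ)

For θ = 45°, cos θ = √2/2 (exact) ≈ 0.7071, so:
1 − cos 45° = 1 − (√2/2) ≈ 0.2929

Δλ = λ_C × 0.2929 = 2.4263 × 0.2929 = 0.7106 pm

λ' = 74.1 + 0.7106 = 74.8106 pm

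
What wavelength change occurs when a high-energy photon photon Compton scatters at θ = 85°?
2.2148 pm

Using the Compton scattering formula:
Δλ = λ_C(1 - cos θ)

where λ_C = h/(m_e·c) ≈ 2.4263 pm is the Compton wavelength of an electron.

For θ = 85°:
cos(85°) = 0.0872
1 - cos(85°) = 0.9128

Δλ = 2.4263 × 0.9128
Δλ = 2.2148 pm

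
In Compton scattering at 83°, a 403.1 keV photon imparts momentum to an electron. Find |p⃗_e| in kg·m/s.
2.3648e-22 kg·m/s

The electron is initially at rest, so by conservation of momentum:
p⃗_e = p⃗₀ − p⃗'  (incident photon momentum minus scattered photon momentum)

Photon momentum magnitudes (p = h/λ = E/c):
λ₀ = hc/E₀ = 3.0758 pm → p₀ = h/λ₀ = 2.1543e-22 kg·m/s
Δλ = λ_C(1 − cos 83°) = 2.1306 pm
λ' = 5.2064 pm → p' = h/λ' = 1.2727e-22 kg·m/s

The scattered photon makes angle θ = 83° with the incident direction, so by the law of cosines:
|p⃗_e|² = p₀² + p'² − 2p₀p'cos θ
|p⃗_e|² = (2.1543e-22)² + (1.2727e-22)² − 2·2.1543e-22·1.2727e-22·cos(83°)
|p⃗_e| = 2.3648e-22 kg·m/s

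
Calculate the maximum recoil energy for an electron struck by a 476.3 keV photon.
310.0053 keV

Maximum energy transfer occurs at θ = 180° (backscattering).

Initial photon: E₀ = 476.3 keV → λ₀ = 2.6031 pm

Maximum Compton shift (at 180°):
Δλ_max = 2λ_C = 2 × 2.4263 = 4.8526 pm

Final wavelength:
λ' = 2.6031 + 4.8526 = 7.4557 pm

Minimum photon energy (maximum energy to electron):
E'_min = hc/λ' = 166.2947 keV

Maximum electron kinetic energy:
K_max = E₀ - E'_min = 476.3000 - 166.2947 = 310.0053 keV

(Intermediate values are shown rounded; full precision is carried through to the final answer.)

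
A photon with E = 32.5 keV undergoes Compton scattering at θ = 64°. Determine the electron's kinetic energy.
1.1209 keV

By energy conservation: K_e = E_initial - E_final

First find the scattered photon energy:
Initial wavelength: λ = hc/E = 38.1490 pm
Compton shift: Δλ = λ_C(1 - cos(64°)) = 1.3627 pm
Final wavelength: λ' = 38.1490 + 1.3627 = 39.5117 pm
Final photon energy: E' = hc/λ' = 31.3791 keV

Electron kinetic energy:
K_e = E - E' = 32.5000 - 31.3791 = 1.1209 keV

(Intermediate values are shown rounded; full precision is carried through to the final answer.)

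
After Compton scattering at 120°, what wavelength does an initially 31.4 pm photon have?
35.0395 pm

Using the Compton formula: λ' = λ + λ_C(1 − cos θ)

For θ = 120°, cos θ = -1/2 (exact) = -0.5000, so:
1 − cos 120° = 1 − (-1/2) = 1.5000

Δλ = λ_C × 1.5000 = 2.4263 × 1.5000 = 3.6395 pm

λ' = 31.4 + 3.6395 = 35.0395 pm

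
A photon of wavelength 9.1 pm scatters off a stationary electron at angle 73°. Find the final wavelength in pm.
10.8169 pm

Using the Compton scattering formula:
λ' = λ + Δλ = λ + λ_C(1 - cos θ)

Given:
- Initial wavelength λ = 9.1 pm
- Scattering angle θ = 73°
- Compton wavelength λ_C ≈ 2.4263 pm

Calculate the shift:
Δλ = 2.4263 × (1 - cos(73°))
Δλ = 2.4263 × 0.7076
Δλ = 1.7169 pm

Final wavelength:
λ' = 9.1 + 1.7169 = 10.8169 pm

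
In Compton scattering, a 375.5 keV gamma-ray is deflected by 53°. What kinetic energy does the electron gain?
85.0003 keV

By energy conservation: K_e = E_initial - E_final

First find the scattered photon energy:
Initial wavelength: λ = hc/E = 3.3018 pm
Compton shift: Δλ = λ_C(1 - cos(53°)) = 0.9661 pm
Final wavelength: λ' = 3.3018 + 0.9661 = 4.2680 pm
Final photon energy: E' = hc/λ' = 290.4997 keV

Electron kinetic energy:
K_e = E - E' = 375.5000 - 290.4997 = 85.0003 keV

(Intermediate values are shown rounded; full precision is carried through to the final answer.)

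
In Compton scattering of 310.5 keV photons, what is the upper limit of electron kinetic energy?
170.3363 keV

Maximum energy transfer occurs at θ = 180° (backscattering).

Initial photon: E₀ = 310.5 keV → λ₀ = 3.9930 pm

Maximum Compton shift (at 180°):
Δλ_max = 2λ_C = 2 × 2.4263 = 4.8526 pm

Final wavelength:
λ' = 3.9930 + 4.8526 = 8.8457 pm

Minimum photon energy (maximum energy to electron):
E'_min = hc/λ' = 140.1637 keV

Maximum electron kinetic energy:
K_max = E₀ - E'_min = 310.5000 - 140.1637 = 170.3363 keV

(Intermediate values are shown rounded; full precision is carried through to the final answer.)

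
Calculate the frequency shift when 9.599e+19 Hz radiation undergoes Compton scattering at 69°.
3.193e+19 Hz (decrease)

Convert frequency to wavelength (c = 299792458 m/s):
λ₀ = c/f₀ = 299792458/9.599e+19 = 3.1231634e-12 m = 3.1232 pm

Calculate Compton shift:
Δλ = λ_C(1 - cos(69°)) = 1.5568 pm

Final wavelength:
λ' = λ₀ + Δλ = 3.1232 + 1.5568 = 4.6800 pm

Final frequency:
f' = c/λ' = 299792458/4.6799618e-12 = 6.4058740e+19 Hz

Frequency shift (decrease):
Δf = f₀ - f' = 9.599e+19 - 6.4058740e+19 = 3.193e+19 Hz

(Intermediate values are shown rounded; full precision is carried through to the final answer.)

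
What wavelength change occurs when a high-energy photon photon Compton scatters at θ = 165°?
4.7699 pm

Using the Compton scattering formula:
Δλ = λ_C(1 - cos θ)

where λ_C = h/(m_e·c) ≈ 2.4263 pm is the Compton wavelength of an electron.

For θ = 165°:
cos(165°) = -0.9659
1 - cos(165°) = 1.9659

Δλ = 2.4263 × 1.9659
Δλ = 4.7699 pm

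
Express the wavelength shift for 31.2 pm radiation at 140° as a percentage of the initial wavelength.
13.7339%

Calculate the Compton shift:
Δλ = λ_C(1 - cos(140°))
Δλ = 2.4263 × (1 - cos(140°))
Δλ = 2.4263 × 1.7660
Δλ = 4.2850 pm

Percentage change:
(Δλ/λ₀) × 100 = (4.2850/31.2) × 100
= 13.7339%

(Intermediate values are shown rounded; full precision is carried through to the final answer.)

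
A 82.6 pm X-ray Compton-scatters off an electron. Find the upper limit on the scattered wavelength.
87.4526 pm (at θ = 180°)

The Compton shift is Δλ = λ_C(1 − cos θ).

Since cos θ ranges from −1 to 1, the factor (1 − cos θ) ranges from 0 to 2; the maximum shift occurs at θ = 180° (backscattering):
Δλ_max = 2λ_C = 2 × 2.4263 pm = 4.8526 pm

Maximum scattered wavelength:
λ'_max = λ₀ + Δλ_max = 82.6 + 4.8526 = 87.4526 pm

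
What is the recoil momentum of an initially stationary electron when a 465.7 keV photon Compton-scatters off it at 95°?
2.8809e-22 kg·m/s

The electron is initially at rest, so by conservation of momentum:
p⃗_e = p⃗₀ − p⃗'  (incident photon momentum minus scattered photon momentum)

Photon momentum magnitudes (p = h/λ = E/c):
λ₀ = hc/E₀ = 2.6623 pm → p₀ = h/λ₀ = 2.4888e-22 kg·m/s
Δλ = λ_C(1 − cos 95°) = 2.6378 pm
λ' = 5.3001 pm → p' = h/λ' = 1.2502e-22 kg·m/s

The scattered photon makes angle θ = 95° with the incident direction, so by the law of cosines:
|p⃗_e|² = p₀² + p'² − 2p₀p'cos θ
|p⃗_e|² = (2.4888e-22)² + (1.2502e-22)² − 2·2.4888e-22·1.2502e-22·cos(95°)
|p⃗_e| = 2.8809e-22 kg·m/s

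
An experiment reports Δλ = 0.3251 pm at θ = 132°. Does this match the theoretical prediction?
No, inconsistent

Calculate the expected shift for θ = 132°:

Δλ_expected = λ_C(1 - cos(132°))
Δλ_expected = 2.4263 × (1 - cos(132°))
Δλ_expected = 2.4263 × 1.6691
Δλ_expected = 4.0498 pm

Given shift: 0.3251 pm
Expected shift: 4.0498 pm
Difference: 3.7248 pm

The values do not match. The given shift corresponds to θ ≈ 30.0°, not 132°.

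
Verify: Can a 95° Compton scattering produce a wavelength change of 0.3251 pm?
No, inconsistent

Calculate the expected shift for θ = 95°:

Δλ_expected = λ_C(1 - cos(95°))
Δλ_expected = 2.4263 × (1 - cos(95°))
Δλ_expected = 2.4263 × 1.0872
Δλ_expected = 2.6378 pm

Given shift: 0.3251 pm
Expected shift: 2.6378 pm
Difference: 2.3127 pm

The values do not match. The given shift corresponds to θ ≈ 30.0°, not 95°.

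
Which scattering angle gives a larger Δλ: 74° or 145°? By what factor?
145° produces the larger shift by a factor of 2.511

Calculate both shifts using Δλ = λ_C(1 - cos θ):

For θ₁ = 74°:
Δλ₁ = 2.4263 × (1 - cos(74°))
Δλ₁ = 2.4263 × 0.7244
Δλ₁ = 1.7575 pm

For θ₂ = 145°:
Δλ₂ = 2.4263 × (1 - cos(145°))
Δλ₂ = 2.4263 × 1.8192
Δλ₂ = 4.4138 pm

The 145° angle produces the larger shift.
Ratio: 4.4138/1.7575 = 2.511

(Intermediate values are shown rounded; full precision is carried through to the final answer.)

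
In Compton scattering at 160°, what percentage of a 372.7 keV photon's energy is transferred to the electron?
0.5859 (or 58.59%)

Calculate initial and final photon energies:

Initial: E₀ = 372.7 keV → λ₀ = 3.3266 pm
Compton shift: Δλ = 4.7063 pm
Final wavelength: λ' = 8.0329 pm
Final energy: E' = 154.3446 keV

Fractional energy loss:
(E₀ - E')/E₀ = (372.7000 - 154.3446)/372.7000
= 218.3554/372.7000
= 0.5859
= 58.59%

(Intermediate values are shown rounded; full precision is carried through to the final answer.)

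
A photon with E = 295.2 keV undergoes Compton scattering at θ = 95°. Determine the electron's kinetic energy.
113.8778 keV

By energy conservation: K_e = E_initial - E_final

First find the scattered photon energy:
Initial wavelength: λ = hc/E = 4.2000 pm
Compton shift: Δλ = λ_C(1 - cos(95°)) = 2.6378 pm
Final wavelength: λ' = 4.2000 + 2.6378 = 6.8378 pm
Final photon energy: E' = hc/λ' = 181.3222 keV

Electron kinetic energy:
K_e = E - E' = 295.2000 - 181.3222 = 113.8778 keV

(Intermediate values are shown rounded; full precision is carried through to the final answer.)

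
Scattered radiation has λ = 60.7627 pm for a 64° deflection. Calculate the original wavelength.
59.4000 pm

From λ' = λ + Δλ, we have λ = λ' - Δλ

First calculate the Compton shift:
Δλ = λ_C(1 - cos θ)
Δλ = 2.4263 × (1 - cos(64°))
Δλ = 2.4263 × 0.5616
Δλ = 1.3627 pm

Initial wavelength:
λ = λ' - Δλ
λ = 60.7627 - 1.3627
λ = 59.4000 pm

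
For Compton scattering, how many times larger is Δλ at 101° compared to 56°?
101° produces the larger shift by a factor of 2.701

Calculate both shifts using Δλ = λ_C(1 - cos θ):

For θ₁ = 56°:
Δλ₁ = 2.4263 × (1 - cos(56°))
Δλ₁ = 2.4263 × 0.4408
Δλ₁ = 1.0695 pm

For θ₂ = 101°:
Δλ₂ = 2.4263 × (1 - cos(101°))
Δλ₂ = 2.4263 × 1.1908
Δλ₂ = 2.8893 pm

The 101° angle produces the larger shift.
Ratio: 2.8893/1.0695 = 2.701

(Intermediate values are shown rounded; full precision is carried through to the final answer.)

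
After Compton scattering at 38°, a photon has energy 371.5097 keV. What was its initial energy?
439.2000 keV

Convert final energy to wavelength (hc ≈ 1239.842 keV·pm):
λ' = hc/E' = 1239.842 / 371.5097 = 3.3373 pm

Calculate the Compton shift:
Δλ = λ_C(1 - cos(38°))
Δλ = 2.4263 × (1 - cos(38°))
Δλ = 0.5144 pm

Initial wavelength:
λ = λ' - Δλ = 3.3373 - 0.5144 = 2.8230 pm

Initial energy:
E = hc/λ = 1239.842 / 2.8230 = 439.2000 keV

(Intermediate values are shown rounded; full precision is carried through to the final answer.)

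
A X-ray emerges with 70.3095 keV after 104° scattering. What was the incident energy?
84.8000 keV

Convert final energy to wavelength (hc ≈ 1239.842 keV·pm):
λ' = hc/E' = 1239.842 / 70.3095 = 17.6341 pm

Calculate the Compton shift:
Δλ = λ_C(1 - cos(104°))
Δλ = 2.4263 × (1 - cos(104°))
Δλ = 3.0133 pm

Initial wavelength:
λ = λ' - Δλ = 17.6341 - 3.0133 = 14.6208 pm

Initial energy:
E = hc/λ = 1239.842 / 14.6208 = 84.8000 keV

(Intermediate values are shown rounded; full precision is carried through to the final answer.)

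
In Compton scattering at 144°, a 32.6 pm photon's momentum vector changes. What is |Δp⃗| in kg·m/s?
3.6375e-23 kg·m/s

Photon momentum magnitude is p = h/λ.

Initial momentum:
p₀ = h/λ = 6.6261e-34/3.2600e-11 = 2.0325e-23 kg·m/s

After scattering:
λ' = λ + Δλ = 32.6 + 4.3892 = 36.9892 pm
p' = h/λ' = 6.6261e-34/3.6989e-11 = 1.7914e-23 kg·m/s

Momentum is a vector; the scattered photon's direction makes angle θ = 144° with the incident direction. The magnitude of the vector change Δp⃗ = p⃗₀ − p⃗' is found from the law of cosines:
|Δp⃗|² = p₀² + p'² − 2p₀p'cos θ
|Δp⃗|² = (2.0325e-23)² + (1.7914e-23)² − 2·2.0325e-23·1.7914e-23·cos(144°)
|Δp⃗| = 3.6375e-23 kg·m/s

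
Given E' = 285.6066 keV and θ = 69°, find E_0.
445.3000 keV

Convert final energy to wavelength (hc ≈ 1239.842 keV·pm):
λ' = hc/E' = 1239.842 / 285.6066 = 4.3411 pm

Calculate the Compton shift:
Δλ = λ_C(1 - cos(69°))
Δλ = 2.4263 × (1 - cos(69°))
Δλ = 1.5568 pm

Initial wavelength:
λ = λ' - Δλ = 4.3411 - 1.5568 = 2.7843 pm

Initial energy:
E = hc/λ = 1239.842 / 2.7843 = 445.3000 keV

(Intermediate values are shown rounded; full precision is carried through to the final answer.)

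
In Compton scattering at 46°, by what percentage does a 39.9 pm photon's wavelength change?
1.8568%

Calculate the Compton shift:
Δλ = λ_C(1 - cos(46°))
Δλ = 2.4263 × (1 - cos(46°))
Δλ = 2.4263 × 0.3053
Δλ = 0.7409 pm

Percentage change:
(Δλ/λ₀) × 100 = (0.7409/39.9) × 100
= 1.8568%

(Intermediate values are shown rounded; full precision is carried through to the final answer.)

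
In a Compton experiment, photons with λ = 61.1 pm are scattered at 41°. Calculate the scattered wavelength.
61.6952 pm

Using the Compton scattering formula:
λ' = λ + Δλ = λ + λ_C(1 - cos θ)

Given:
- Initial wavelength λ = 61.1 pm
- Scattering angle θ = 41°
- Compton wavelength λ_C ≈ 2.4263 pm

Calculate the shift:
Δλ = 2.4263 × (1 - cos(41°))
Δλ = 2.4263 × 0.2453
Δλ = 0.5952 pm

Final wavelength:
λ' = 61.1 + 0.5952 = 61.6952 pm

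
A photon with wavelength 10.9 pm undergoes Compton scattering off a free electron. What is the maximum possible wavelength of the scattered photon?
15.7526 pm (at θ = 180°)

The Compton shift is Δλ = λ_C(1 − cos θ).

Since cos θ ranges from −1 to 1, the factor (1 − cos θ) ranges from 0 to 2; the maximum shift occurs at θ = 180° (backscattering):
Δλ_max = 2λ_C = 2 × 2.4263 pm = 4.8526 pm

Maximum scattered wavelength:
λ'_max = λ₀ + Δλ_max = 10.9 + 4.8526 = 15.7526 pm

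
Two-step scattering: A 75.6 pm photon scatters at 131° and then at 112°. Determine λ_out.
82.9533 pm

Apply Compton shift twice:

First scattering at θ₁ = 131°:
Δλ₁ = λ_C(1 - cos(131°))
Δλ₁ = 2.4263 × 1.6561
Δλ₁ = 4.0181 pm

After first scattering:
λ₁ = 75.6 + 4.0181 = 79.6181 pm

Second scattering at θ₂ = 112°:
Δλ₂ = λ_C(1 - cos(112°))
Δλ₂ = 2.4263 × 1.3746
Δλ₂ = 3.3352 pm

Final wavelength:
λ₂ = 79.6181 + 3.3352 = 82.9533 pm

Total shift: Δλ_total = 4.0181 + 3.3352 = 7.3533 pm

(Intermediate values are shown rounded; full precision is carried through to the final answer.)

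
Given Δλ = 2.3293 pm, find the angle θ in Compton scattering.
87.71°

From the Compton formula Δλ = λ_C(1 - cos θ), we can solve for θ:

cos θ = 1 - Δλ/λ_C

Given:
- Δλ = 2.3293 pm
- λ_C = h/(m_e·c) ≈ 2.42631024 pm

cos θ = 1 - 2.3293/2.42631024
cos θ = 1 - 0.960017
cos θ = 0.039983

θ = arccos(0.039983)
θ = 87.71°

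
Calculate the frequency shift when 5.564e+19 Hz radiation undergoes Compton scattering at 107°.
2.047e+19 Hz (decrease)

Convert frequency to wavelength (c = 299792458 m/s):
λ₀ = c/f₀ = 299792458/5.564e+19 = 5.3880744e-12 m = 5.3881 pm

Calculate Compton shift:
Δλ = λ_C(1 - cos(107°)) = 3.1357 pm

Final wavelength:
λ' = λ₀ + Δλ = 5.3881 + 3.1357 = 8.5238 pm

Final frequency:
f' = c/λ' = 299792458/8.5237691e-12 = 3.5171349e+19 Hz

Frequency shift (decrease):
Δf = f₀ - f' = 5.564e+19 - 3.5171349e+19 = 2.047e+19 Hz

(Intermediate values are shown rounded; full precision is carried through to the final answer.)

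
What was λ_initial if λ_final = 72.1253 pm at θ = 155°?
67.5000 pm

From λ' = λ + Δλ, we have λ = λ' - Δλ

First calculate the Compton shift:
Δλ = λ_C(1 - cos θ)
Δλ = 2.4263 × (1 - cos(155°))
Δλ = 2.4263 × 1.9063
Δλ = 4.6253 pm

Initial wavelength:
λ = λ' - Δλ
λ = 72.1253 - 4.6253
λ = 67.5000 pm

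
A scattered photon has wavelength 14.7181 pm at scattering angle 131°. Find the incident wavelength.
10.7000 pm

From λ' = λ + Δλ, we have λ = λ' - Δλ

First calculate the Compton shift:
Δλ = λ_C(1 - cos θ)
Δλ = 2.4263 × (1 - cos(131°))
Δλ = 2.4263 × 1.6561
Δλ = 4.0181 pm

Initial wavelength:
λ = λ' - Δλ
λ = 14.7181 - 4.0181
λ = 10.7000 pm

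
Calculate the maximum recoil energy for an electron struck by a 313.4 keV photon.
172.6484 keV

Maximum energy transfer occurs at θ = 180° (backscattering).

Initial photon: E₀ = 313.4 keV → λ₀ = 3.9561 pm

Maximum Compton shift (at 180°):
Δλ_max = 2λ_C = 2 × 2.4263 = 4.8526 pm

Final wavelength:
λ' = 3.9561 + 4.8526 = 8.8087 pm

Minimum photon energy (maximum energy to electron):
E'_min = hc/λ' = 140.7516 keV

Maximum electron kinetic energy:
K_max = E₀ - E'_min = 313.4000 - 140.7516 = 172.6484 keV

(Intermediate values are shown rounded; full precision is carried through to the final answer.)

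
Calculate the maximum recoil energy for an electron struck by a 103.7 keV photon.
29.9379 keV

Maximum energy transfer occurs at θ = 180° (backscattering).

Initial photon: E₀ = 103.7 keV → λ₀ = 11.9560 pm

Maximum Compton shift (at 180°):
Δλ_max = 2λ_C = 2 × 2.4263 = 4.8526 pm

Final wavelength:
λ' = 11.9560 + 4.8526 = 16.8087 pm

Minimum photon energy (maximum energy to electron):
E'_min = hc/λ' = 73.7621 keV

Maximum electron kinetic energy:
K_max = E₀ - E'_min = 103.7000 - 73.7621 = 29.9379 keV

(Intermediate values are shown rounded; full precision is carried through to the final answer.)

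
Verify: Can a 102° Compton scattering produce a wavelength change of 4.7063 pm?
No, inconsistent

Calculate the expected shift for θ = 102°:

Δλ_expected = λ_C(1 - cos(102°))
Δλ_expected = 2.4263 × (1 - cos(102°))
Δλ_expected = 2.4263 × 1.2079
Δλ_expected = 2.9308 pm

Given shift: 4.7063 pm
Expected shift: 2.9308 pm
Difference: 1.7755 pm

The values do not match. The given shift corresponds to θ ≈ 160.0°, not 102°.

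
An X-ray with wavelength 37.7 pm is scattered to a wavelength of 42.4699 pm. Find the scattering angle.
165.00°

First find the wavelength shift:
Δλ = λ' - λ = 42.4699 - 37.7 = 4.7699 pm

Using Δλ = λ_C(1 - cos θ), with λ_C = h/(m_e·c) ≈ 2.42631024 pm:
cos θ = 1 - Δλ/λ_C
cos θ = 1 - 4.7699/2.42631024
cos θ = -0.965907

θ = arccos(-0.965907)
θ = 165.00°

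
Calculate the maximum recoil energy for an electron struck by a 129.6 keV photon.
43.6151 keV

Maximum energy transfer occurs at θ = 180° (backscattering).

Initial photon: E₀ = 129.6 keV → λ₀ = 9.5667 pm

Maximum Compton shift (at 180°):
Δλ_max = 2λ_C = 2 × 2.4263 = 4.8526 pm

Final wavelength:
λ' = 9.5667 + 4.8526 = 14.4193 pm

Minimum photon energy (maximum energy to electron):
E'_min = hc/λ' = 85.9849 keV

Maximum electron kinetic energy:
K_max = E₀ - E'_min = 129.6000 - 85.9849 = 43.6151 keV

(Intermediate values are shown rounded; full precision is carried through to the final answer.)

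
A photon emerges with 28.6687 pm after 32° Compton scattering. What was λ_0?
28.3000 pm

From λ' = λ + Δλ, we have λ = λ' - Δλ

First calculate the Compton shift:
Δλ = λ_C(1 - cos θ)
Δλ = 2.4263 × (1 - cos(32°))
Δλ = 2.4263 × 0.1520
Δλ = 0.3687 pm

Initial wavelength:
λ = λ' - Δλ
λ = 28.6687 - 0.3687
λ = 28.3000 pm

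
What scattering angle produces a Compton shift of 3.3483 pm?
112.33°

From the Compton formula Δλ = λ_C(1 - cos θ), we can solve for θ:

cos θ = 1 - Δλ/λ_C

Given:
- Δλ = 3.3483 pm
- λ_C = h/(m_e·c) ≈ 2.42631024 pm

cos θ = 1 - 3.3483/2.42631024
cos θ = 1 - 1.379997
cos θ = -0.379997

θ = arccos(-0.379997)
θ = 112.33°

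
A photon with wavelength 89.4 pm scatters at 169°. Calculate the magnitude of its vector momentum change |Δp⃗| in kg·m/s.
1.4379e-23 kg·m/s

Photon momentum magnitude is p = h/λ.

Initial momentum:
p₀ = h/λ = 6.6261e-34/8.9400e-11 = 7.4117e-24 kg·m/s

After scattering:
λ' = λ + Δλ = 89.4 + 4.8080 = 94.2080 pm
p' = h/λ' = 6.6261e-34/9.4208e-11 = 7.0334e-24 kg·m/s

Momentum is a vector; the scattered photon's direction makes angle θ = 169° with the incident direction. The magnitude of the vector change Δp⃗ = p⃗₀ − p⃗' is found from the law of cosines:
|Δp⃗|² = p₀² + p'² − 2p₀p'cos θ
|Δp⃗|² = (7.4117e-24)² + (7.0334e-24)² − 2·7.4117e-24·7.0334e-24·cos(169°)
|Δp⃗| = 1.4379e-23 kg·m/s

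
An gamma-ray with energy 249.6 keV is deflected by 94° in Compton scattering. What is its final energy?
163.9379 keV

First convert energy to wavelength:
λ = hc/E, with hc ≈ 1239.842 keV·pm (i.e. 1239.842 eV·nm)

For E = 249.6 keV = 249600 eV:
λ = 1239.842 keV·pm / 249.6 keV
λ = 4.9673 pm

Calculate the Compton shift:
Δλ = λ_C(1 - cos(94°)) = 2.4263 × 1.0698
Δλ = 2.5956 pm

Final wavelength:
λ' = 4.9673 + 2.5956 = 7.5629 pm

Final energy:
E' = hc/λ' = 1239.842 / 7.5629 = 163.9379 keV

(Intermediate values are shown rounded; full precision is carried through to the final answer.)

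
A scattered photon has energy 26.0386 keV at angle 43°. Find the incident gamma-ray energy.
26.4000 keV

Convert final energy to wavelength (hc ≈ 1239.842 keV·pm):
λ' = hc/E' = 1239.842 / 26.0386 = 47.6155 pm

Calculate the Compton shift:
Δλ = λ_C(1 - cos(43°))
Δλ = 2.4263 × (1 - cos(43°))
Δλ = 0.6518 pm

Initial wavelength:
λ = λ' - Δλ = 47.6155 - 0.6518 = 46.9637 pm

Initial energy:
E = hc/λ = 1239.842 / 46.9637 = 26.4000 keV

(Intermediate values are shown rounded; full precision is carried through to the final answer.)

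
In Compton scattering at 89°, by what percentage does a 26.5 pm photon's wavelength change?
8.9961%

Calculate the Compton shift:
Δλ = λ_C(1 - cos(89°))
Δλ = 2.4263 × (1 - cos(89°))
Δλ = 2.4263 × 0.9825
Δλ = 2.3840 pm

Percentage change:
(Δλ/λ₀) × 100 = (2.3840/26.5) × 100
= 8.9961%

(Intermediate values are shown rounded; full precision is carried through to the final answer.)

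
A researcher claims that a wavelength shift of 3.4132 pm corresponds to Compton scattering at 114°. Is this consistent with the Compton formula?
Yes, consistent

Calculate the expected shift for θ = 114°:

Δλ_expected = λ_C(1 - cos(114°))
Δλ_expected = 2.4263 × (1 - cos(114°))
Δλ_expected = 2.4263 × 1.4067
Δλ_expected = 3.4132 pm

Given shift: 3.4132 pm
Expected shift: 3.4132 pm
Difference: 0.0000 pm

The values match. This is consistent with Compton scattering at the stated angle.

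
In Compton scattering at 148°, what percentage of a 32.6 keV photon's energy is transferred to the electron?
0.1055 (or 10.55%)

Calculate initial and final photon energies:

Initial: E₀ = 32.6 keV → λ₀ = 38.0320 pm
Compton shift: Δλ = 4.4839 pm
Final wavelength: λ' = 42.5159 pm
Final energy: E' = 29.1618 keV

Fractional energy loss:
(E₀ - E')/E₀ = (32.6000 - 29.1618)/32.6000
= 3.4382/32.6000
= 0.1055
= 10.55%

(Intermediate values are shown rounded; full precision is carried through to the final answer.)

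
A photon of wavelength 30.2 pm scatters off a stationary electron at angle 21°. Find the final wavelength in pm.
30.3612 pm

Using the Compton scattering formula:
λ' = λ + Δλ = λ + λ_C(1 - cos θ)

Given:
- Initial wavelength λ = 30.2 pm
- Scattering angle θ = 21°
- Compton wavelength λ_C ≈ 2.4263 pm

Calculate the shift:
Δλ = 2.4263 × (1 - cos(21°))
Δλ = 2.4263 × 0.0664
Δλ = 0.1612 pm

Final wavelength:
λ' = 30.2 + 0.1612 = 30.3612 pm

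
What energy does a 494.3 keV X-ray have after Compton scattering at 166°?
170.1017 keV

First convert energy to wavelength:
λ = hc/E, with hc ≈ 1239.842 keV·pm (i.e. 1239.842 eV·nm)

For E = 494.3 keV = 494300 eV:
λ = 1239.842 keV·pm / 494.3 keV
λ = 2.5083 pm

Calculate the Compton shift:
Δλ = λ_C(1 - cos(166°)) = 2.4263 × 1.9703
Δλ = 4.7805 pm

Final wavelength:
λ' = 2.5083 + 4.7805 = 7.2888 pm

Final energy:
E' = hc/λ' = 1239.842 / 7.2888 = 170.1017 keV

(Intermediate values are shown rounded; full precision is carried through to the final answer.)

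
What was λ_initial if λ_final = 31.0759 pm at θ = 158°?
26.4000 pm

From λ' = λ + Δλ, we have λ = λ' - Δλ

First calculate the Compton shift:
Δλ = λ_C(1 - cos θ)
Δλ = 2.4263 × (1 - cos(158°))
Δλ = 2.4263 × 1.9272
Δλ = 4.6759 pm

Initial wavelength:
λ = λ' - Δλ
λ = 31.0759 - 4.6759
λ = 26.4000 pm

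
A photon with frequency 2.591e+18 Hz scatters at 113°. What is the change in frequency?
7.342e+16 Hz (decrease)

Convert frequency to wavelength (c = 299792458 m/s):
λ₀ = c/f₀ = 299792458/2.591e+18 = 1.1570531e-10 m = 115.7053 pm

Calculate Compton shift:
Δλ = λ_C(1 - cos(113°)) = 3.3743 pm

Final wavelength:
λ' = λ₀ + Δλ = 115.7053 + 3.3743 = 119.0797 pm

Final frequency:
f' = c/λ' = 299792458/1.1907966e-10 = 2.5175792e+18 Hz

Frequency shift (decrease):
Δf = f₀ - f' = 2.591e+18 - 2.5175792e+18 = 7.342e+16 Hz

(Intermediate values are shown rounded; full precision is carried through to the final answer.)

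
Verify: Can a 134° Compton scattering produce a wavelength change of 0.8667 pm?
No, inconsistent

Calculate the expected shift for θ = 134°:

Δλ_expected = λ_C(1 - cos(134°))
Δλ_expected = 2.4263 × (1 - cos(134°))
Δλ_expected = 2.4263 × 1.6947
Δλ_expected = 4.1118 pm

Given shift: 0.8667 pm
Expected shift: 4.1118 pm
Difference: 3.2451 pm

The values do not match. The given shift corresponds to θ ≈ 50.0°, not 134°.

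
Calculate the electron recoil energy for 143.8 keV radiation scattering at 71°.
22.9385 keV

By energy conservation: K_e = E_initial - E_final

First find the scattered photon energy:
Initial wavelength: λ = hc/E = 8.6220 pm
Compton shift: Δλ = λ_C(1 - cos(71°)) = 1.6364 pm
Final wavelength: λ' = 8.6220 + 1.6364 = 10.2584 pm
Final photon energy: E' = hc/λ' = 120.8615 keV

Electron kinetic energy:
K_e = E - E' = 143.8000 - 120.8615 = 22.9385 keV

(Intermediate values are shown rounded; full precision is carried through to the final answer.)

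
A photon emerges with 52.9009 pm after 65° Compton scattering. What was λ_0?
51.5000 pm

From λ' = λ + Δλ, we have λ = λ' - Δλ

First calculate the Compton shift:
Δλ = λ_C(1 - cos θ)
Δλ = 2.4263 × (1 - cos(65°))
Δλ = 2.4263 × 0.5774
Δλ = 1.4009 pm

Initial wavelength:
λ = λ' - Δλ
λ = 52.9009 - 1.4009
λ = 51.5000 pm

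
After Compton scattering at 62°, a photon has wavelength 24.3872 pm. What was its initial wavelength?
23.1000 pm

From λ' = λ + Δλ, we have λ = λ' - Δλ

First calculate the Compton shift:
Δλ = λ_C(1 - cos θ)
Δλ = 2.4263 × (1 - cos(62°))
Δλ = 2.4263 × 0.5305
Δλ = 1.2872 pm

Initial wavelength:
λ = λ' - Δλ
λ = 24.3872 - 1.2872
λ = 23.1000 pm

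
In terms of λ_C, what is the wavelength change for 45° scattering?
0.2929 λ_C

The Compton shift formula is:
Δλ = λ_C(1 - cos θ)

Dividing both sides by λ_C:
Δλ/λ_C = 1 - cos θ

For θ = 45°:
Δλ/λ_C = 1 - cos(45°)
Δλ/λ_C = 1 - 0.7071
Δλ/λ_C = 0.2929

This means the shift is 0.2929 × λ_C = 0.7106 pm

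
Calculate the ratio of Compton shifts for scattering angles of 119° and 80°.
119° produces the larger shift by a factor of 1.797

Calculate both shifts using Δλ = λ_C(1 - cos θ):

For θ₁ = 80°:
Δλ₁ = 2.4263 × (1 - cos(80°))
Δλ₁ = 2.4263 × 0.8264
Δλ₁ = 2.0050 pm

For θ₂ = 119°:
Δλ₂ = 2.4263 × (1 - cos(119°))
Δλ₂ = 2.4263 × 1.4848
Δλ₂ = 3.6026 pm

The 119° angle produces the larger shift.
Ratio: 3.6026/2.0050 = 1.797

(Intermediate values are shown rounded; full precision is carried through to the final answer.)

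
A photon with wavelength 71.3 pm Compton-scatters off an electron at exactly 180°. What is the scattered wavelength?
76.1526 pm

Using the Compton formula: λ' = λ + λ_C(1 − cos θ)

For θ = 180°, cos θ = -1 (exact) = -1.0000, so:
1 − cos 180° = 1 − (-1) = 2.0000

Δλ = λ_C × 2.0000 = 2.4263 × 2.0000 = 4.8526 pm

λ' = 71.3 + 4.8526 = 76.1526 pm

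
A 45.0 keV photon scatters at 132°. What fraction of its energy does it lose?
0.1282 (or 12.82%)

Calculate initial and final photon energies:

Initial: E₀ = 45.0 keV → λ₀ = 27.5520 pm
Compton shift: Δλ = 4.0498 pm
Final wavelength: λ' = 31.6019 pm
Final energy: E' = 39.2332 keV

Fractional energy loss:
(E₀ - E')/E₀ = (45.0000 - 39.2332)/45.0000
= 5.7668/45.0000
= 0.1282
= 12.82%

(Intermediate values are shown rounded; full precision is carried through to the final answer.)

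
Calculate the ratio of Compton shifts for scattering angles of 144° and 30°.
144° produces the larger shift by a factor of 13.503

Calculate both shifts using Δλ = λ_C(1 - cos θ):

For θ₁ = 30°:
Δλ₁ = 2.4263 × (1 - cos(30°))
Δλ₁ = 2.4263 × 0.1340
Δλ₁ = 0.3251 pm

For θ₂ = 144°:
Δλ₂ = 2.4263 × (1 - cos(144°))
Δλ₂ = 2.4263 × 1.8090
Δλ₂ = 4.3892 pm

The 144° angle produces the larger shift.
Ratio: 4.3892/0.3251 = 13.503

(Intermediate values are shown rounded; full precision is carried through to the final answer.)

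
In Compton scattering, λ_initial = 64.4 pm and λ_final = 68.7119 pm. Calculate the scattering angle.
141.00°

First find the wavelength shift:
Δλ = λ' - λ = 68.7119 - 64.4 = 4.3119 pm

Using Δλ = λ_C(1 - cos θ), with λ_C = h/(m_e·c) ≈ 2.42631024 pm:
cos θ = 1 - Δλ/λ_C
cos θ = 1 - 4.3119/2.42631024
cos θ = -0.777143

θ = arccos(-0.777143)
θ = 141.00°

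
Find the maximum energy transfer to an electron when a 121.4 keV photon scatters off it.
39.1032 keV

Maximum energy transfer occurs at θ = 180° (backscattering).

Initial photon: E₀ = 121.4 keV → λ₀ = 10.2129 pm

Maximum Compton shift (at 180°):
Δλ_max = 2λ_C = 2 × 2.4263 = 4.8526 pm

Final wavelength:
λ' = 10.2129 + 4.8526 = 15.0655 pm

Minimum photon energy (maximum energy to electron):
E'_min = hc/λ' = 82.2968 keV

Maximum electron kinetic energy:
K_max = E₀ - E'_min = 121.4000 - 82.2968 = 39.1032 keV

(Intermediate values are shown rounded; full precision is carried through to the final answer.)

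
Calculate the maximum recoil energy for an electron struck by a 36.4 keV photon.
4.5391 keV

Maximum energy transfer occurs at θ = 180° (backscattering).

Initial photon: E₀ = 36.4 keV → λ₀ = 34.0616 pm

Maximum Compton shift (at 180°):
Δλ_max = 2λ_C = 2 × 2.4263 = 4.8526 pm

Final wavelength:
λ' = 34.0616 + 4.8526 = 38.9142 pm

Minimum photon energy (maximum energy to electron):
E'_min = hc/λ' = 31.8609 keV

Maximum electron kinetic energy:
K_max = E₀ - E'_min = 36.4000 - 31.8609 = 4.5391 keV

(Intermediate values are shown rounded; full precision is carried through to the final answer.)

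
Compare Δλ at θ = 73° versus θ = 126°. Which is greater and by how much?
126° produces the larger shift by a factor of 2.244

Calculate both shifts using Δλ = λ_C(1 - cos θ):

For θ₁ = 73°:
Δλ₁ = 2.4263 × (1 - cos(73°))
Δλ₁ = 2.4263 × 0.7076
Δλ₁ = 1.7169 pm

For θ₂ = 126°:
Δλ₂ = 2.4263 × (1 - cos(126°))
Δλ₂ = 2.4263 × 1.5878
Δλ₂ = 3.8525 pm

The 126° angle produces the larger shift.
Ratio: 3.8525/1.7169 = 2.244

(Intermediate values are shown rounded; full precision is carried through to the final answer.)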